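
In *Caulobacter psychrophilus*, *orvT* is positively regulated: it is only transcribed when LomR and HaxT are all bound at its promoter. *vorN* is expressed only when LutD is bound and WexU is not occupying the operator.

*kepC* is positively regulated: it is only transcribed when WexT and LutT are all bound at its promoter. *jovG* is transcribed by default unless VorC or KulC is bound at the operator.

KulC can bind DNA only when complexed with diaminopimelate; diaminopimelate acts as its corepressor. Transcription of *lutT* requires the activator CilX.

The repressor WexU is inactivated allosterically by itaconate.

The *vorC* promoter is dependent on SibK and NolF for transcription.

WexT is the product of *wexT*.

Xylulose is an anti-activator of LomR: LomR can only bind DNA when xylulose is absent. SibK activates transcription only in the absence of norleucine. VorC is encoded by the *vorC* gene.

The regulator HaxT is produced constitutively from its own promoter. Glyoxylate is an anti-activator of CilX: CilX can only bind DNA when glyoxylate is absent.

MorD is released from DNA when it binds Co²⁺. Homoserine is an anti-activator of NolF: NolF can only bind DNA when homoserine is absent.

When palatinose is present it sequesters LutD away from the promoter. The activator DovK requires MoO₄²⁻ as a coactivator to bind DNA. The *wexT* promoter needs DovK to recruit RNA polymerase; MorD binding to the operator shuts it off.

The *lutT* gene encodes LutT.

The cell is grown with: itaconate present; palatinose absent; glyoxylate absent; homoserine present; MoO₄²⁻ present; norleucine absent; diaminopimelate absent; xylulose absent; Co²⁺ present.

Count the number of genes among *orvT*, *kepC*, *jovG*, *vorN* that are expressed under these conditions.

4

Xylulose is absent, so LomR is active.
HaxT is produced constitutively and is active.
No repressor is bound and LomR and HaxT are active, so *orvT* is transcribed.
→ *orvT* is ON.
Co²⁺ is present, so MorD is inactive.
MoO₄²⁻ is present, so DovK is active.
No repressor is bound and DovK is active, so *wexT* is transcribed.
So WexT is produced and active.
Glyoxylate is absent, so CilX is active.
No repressor is bound and CilX is active, so *lutT* is transcribed.
So LutT is produced and active.
No repressor is bound and WexT and LutT are active, so *kepC* is transcribed.
→ *kepC* is ON.
Norleucine is absent, so SibK is active.
Homoserine is present, so NolF is inactive.
Required activator NolF is absent, so *vorC* is not transcribed.
So VorC is not produced.
Diaminopimelate is absent, so KulC is inactive.
With no repressor bound, *jovG* is transcribed.
→ *jovG* is ON.
Palatinose is absent, so LutD is active.
Itaconate is present, so WexU is inactive.
No repressor is bound and LutD is active, so *vorN* is transcribed.
→ *vorN* is ON.
4 of the 4 genes are transcribed.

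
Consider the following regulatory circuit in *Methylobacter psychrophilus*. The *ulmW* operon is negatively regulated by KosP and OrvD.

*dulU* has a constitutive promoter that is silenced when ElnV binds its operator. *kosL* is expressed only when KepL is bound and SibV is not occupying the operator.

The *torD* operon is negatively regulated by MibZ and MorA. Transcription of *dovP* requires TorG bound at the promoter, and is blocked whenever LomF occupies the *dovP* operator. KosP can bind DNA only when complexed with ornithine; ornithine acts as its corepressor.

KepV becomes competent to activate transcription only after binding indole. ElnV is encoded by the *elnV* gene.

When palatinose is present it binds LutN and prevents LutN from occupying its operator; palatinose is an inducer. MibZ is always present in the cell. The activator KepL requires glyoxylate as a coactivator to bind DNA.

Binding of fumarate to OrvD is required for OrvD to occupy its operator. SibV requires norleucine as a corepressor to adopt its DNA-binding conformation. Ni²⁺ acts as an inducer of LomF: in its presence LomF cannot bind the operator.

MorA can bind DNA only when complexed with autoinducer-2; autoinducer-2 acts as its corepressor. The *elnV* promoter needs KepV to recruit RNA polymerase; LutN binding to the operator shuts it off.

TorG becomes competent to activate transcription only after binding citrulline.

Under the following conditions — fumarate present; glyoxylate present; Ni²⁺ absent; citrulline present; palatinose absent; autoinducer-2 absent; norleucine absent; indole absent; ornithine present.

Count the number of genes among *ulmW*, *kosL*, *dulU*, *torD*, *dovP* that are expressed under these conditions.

Ornithine is present, so KosP is active.
Fumarate is present, so OrvD is active.
With repressor KosP bound, *ulmW* is not transcribed.
→ *ulmW* is OFF.
Norleucine is absent, so SibV is inactive.
Glyoxylate is present, so KepL is active.
No repressor is bound and KepL is active, so *kosL* is transcribed.
→ *kosL* is ON.
Indole is absent, so KepV is inactive.
Palatinose is absent, so LutN is active.
With repressor LutN bound, *elnV* is not transcribed.
So ElnV is not produced.
With no repressor bound, *dulU* is transcribed.
→ *dulU* is ON.
MibZ is produced constitutively and is active.
Autoinducer-2 is absent, so MorA is inactive.
With repressor MibZ bound, *torD* is not transcribed.
→ *torD* is OFF.
Citrulline is present, so TorG is active.
Ni²⁺ is absent, so LomF is active.
With repressor LomF bound, *dovP* is not transcribed.
→ *dovP* is OFF.
2 of the 5 genes are transcribed.

2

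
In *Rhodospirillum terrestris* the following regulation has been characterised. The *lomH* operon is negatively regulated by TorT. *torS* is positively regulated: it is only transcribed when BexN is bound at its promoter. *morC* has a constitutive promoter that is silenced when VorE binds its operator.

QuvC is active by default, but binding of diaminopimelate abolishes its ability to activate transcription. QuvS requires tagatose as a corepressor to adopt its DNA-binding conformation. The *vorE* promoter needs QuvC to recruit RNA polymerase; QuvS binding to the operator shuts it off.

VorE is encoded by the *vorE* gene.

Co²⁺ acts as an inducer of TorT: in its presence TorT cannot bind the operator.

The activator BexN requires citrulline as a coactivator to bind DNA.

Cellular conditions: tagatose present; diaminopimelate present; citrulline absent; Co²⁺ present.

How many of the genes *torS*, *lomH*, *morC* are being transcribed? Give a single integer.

Citrulline is absent, so BexN is inactive.
Required activator BexN is absent, so *torS* is not transcribed.
→ *torS* is OFF.
Co²⁺ is present, so TorT is inactive.
With no repressor bound, *lomH* is transcribed.
→ *lomH* is ON.
Tagatose is present, so QuvS is active.
Diaminopimelate is present, so QuvC is inactive.
With repressor QuvS bound, *vorE* is not transcribed.
So VorE is not produced.
With no repressor bound, *morC* is transcribed.
→ *morC* is ON.
2 of the 3 genes are transcribed.

2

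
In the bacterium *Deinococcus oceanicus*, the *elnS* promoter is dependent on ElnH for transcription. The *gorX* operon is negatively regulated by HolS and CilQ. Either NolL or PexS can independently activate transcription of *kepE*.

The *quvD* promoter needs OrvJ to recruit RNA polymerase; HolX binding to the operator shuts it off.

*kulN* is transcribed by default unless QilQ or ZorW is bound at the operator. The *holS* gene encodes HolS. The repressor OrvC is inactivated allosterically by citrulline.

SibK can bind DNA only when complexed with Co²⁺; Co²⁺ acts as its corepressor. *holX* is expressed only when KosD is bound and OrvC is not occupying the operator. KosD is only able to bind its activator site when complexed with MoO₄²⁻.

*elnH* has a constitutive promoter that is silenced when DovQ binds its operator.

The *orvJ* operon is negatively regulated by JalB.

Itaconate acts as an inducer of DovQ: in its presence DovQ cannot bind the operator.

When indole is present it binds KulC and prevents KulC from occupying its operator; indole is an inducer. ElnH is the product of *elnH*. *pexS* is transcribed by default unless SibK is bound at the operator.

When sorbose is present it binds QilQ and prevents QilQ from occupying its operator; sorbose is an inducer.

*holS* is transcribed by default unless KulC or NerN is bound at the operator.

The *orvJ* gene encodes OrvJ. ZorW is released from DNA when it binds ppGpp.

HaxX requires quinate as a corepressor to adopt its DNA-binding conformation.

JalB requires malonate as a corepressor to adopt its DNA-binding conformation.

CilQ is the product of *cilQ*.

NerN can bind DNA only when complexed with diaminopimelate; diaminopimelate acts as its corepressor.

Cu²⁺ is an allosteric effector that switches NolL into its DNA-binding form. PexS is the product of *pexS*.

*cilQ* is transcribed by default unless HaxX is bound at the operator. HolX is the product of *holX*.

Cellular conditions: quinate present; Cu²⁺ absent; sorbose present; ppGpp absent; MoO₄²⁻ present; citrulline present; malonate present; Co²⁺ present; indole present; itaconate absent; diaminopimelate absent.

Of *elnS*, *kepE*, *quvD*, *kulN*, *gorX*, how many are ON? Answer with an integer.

Itaconate is absent, so DovQ is active.
With repressor DovQ bound, *elnH* is not transcribed.
So ElnH is not produced.
Required activator ElnH is absent, so *elnS* is not transcribed.
→ *elnS* is OFF.
Cu²⁺ is absent, so NolL is inactive.
Co²⁺ is present, so SibK is active.
With repressor SibK bound, *pexS* is not transcribed.
So PexS is not produced.
No activator is available at the *kepE* promoter, so *kepE* is not transcribed.
→ *kepE* is OFF.
Malonate is present, so JalB is active.
With repressor JalB bound, *orvJ* is not transcribed.
So OrvJ is not produced.
Citrulline is present, so OrvC is inactive.
MoO₄²⁻ is present, so KosD is active.
No repressor is bound and KosD is active, so *holX* is transcribed.
So HolX is produced and active.
With repressor HolX bound, *quvD* is not transcribed.
→ *quvD* is OFF.
Sorbose is present, so QilQ is inactive.
ppGpp is absent, so ZorW is active.
With repressor ZorW bound, *kulN* is not transcribed.
→ *kulN* is OFF.
Indole is present, so KulC is inactive.
Diaminopimelate is absent, so NerN is inactive.
With no repressor bound, *holS* is transcribed.
So HolS is produced and active.
Quinate is present, so HaxX is active.
With repressor HaxX bound, *cilQ* is not transcribed.
So CilQ is not produced.
With repressor HolS bound, *gorX* is not transcribed.
→ *gorX* is OFF.
0 of the 5 genes are transcribed.

0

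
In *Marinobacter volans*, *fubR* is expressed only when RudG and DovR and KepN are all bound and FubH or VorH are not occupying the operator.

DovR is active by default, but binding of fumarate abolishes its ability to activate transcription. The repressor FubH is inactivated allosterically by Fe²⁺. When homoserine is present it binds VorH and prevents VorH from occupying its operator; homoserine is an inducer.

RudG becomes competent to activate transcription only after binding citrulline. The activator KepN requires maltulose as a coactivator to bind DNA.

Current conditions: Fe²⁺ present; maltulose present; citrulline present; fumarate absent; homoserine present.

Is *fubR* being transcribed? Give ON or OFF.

Fe²⁺ is present, so FubH is inactive.
Citrulline is present, so RudG is active.
Homoserine is present, so VorH is inactive.
Fumarate is absent, so DovR is active.
Maltulose is present, so KepN is active.
No repressor is bound and RudG and DovR and KepN are active, so *fubR* is transcribed.

ON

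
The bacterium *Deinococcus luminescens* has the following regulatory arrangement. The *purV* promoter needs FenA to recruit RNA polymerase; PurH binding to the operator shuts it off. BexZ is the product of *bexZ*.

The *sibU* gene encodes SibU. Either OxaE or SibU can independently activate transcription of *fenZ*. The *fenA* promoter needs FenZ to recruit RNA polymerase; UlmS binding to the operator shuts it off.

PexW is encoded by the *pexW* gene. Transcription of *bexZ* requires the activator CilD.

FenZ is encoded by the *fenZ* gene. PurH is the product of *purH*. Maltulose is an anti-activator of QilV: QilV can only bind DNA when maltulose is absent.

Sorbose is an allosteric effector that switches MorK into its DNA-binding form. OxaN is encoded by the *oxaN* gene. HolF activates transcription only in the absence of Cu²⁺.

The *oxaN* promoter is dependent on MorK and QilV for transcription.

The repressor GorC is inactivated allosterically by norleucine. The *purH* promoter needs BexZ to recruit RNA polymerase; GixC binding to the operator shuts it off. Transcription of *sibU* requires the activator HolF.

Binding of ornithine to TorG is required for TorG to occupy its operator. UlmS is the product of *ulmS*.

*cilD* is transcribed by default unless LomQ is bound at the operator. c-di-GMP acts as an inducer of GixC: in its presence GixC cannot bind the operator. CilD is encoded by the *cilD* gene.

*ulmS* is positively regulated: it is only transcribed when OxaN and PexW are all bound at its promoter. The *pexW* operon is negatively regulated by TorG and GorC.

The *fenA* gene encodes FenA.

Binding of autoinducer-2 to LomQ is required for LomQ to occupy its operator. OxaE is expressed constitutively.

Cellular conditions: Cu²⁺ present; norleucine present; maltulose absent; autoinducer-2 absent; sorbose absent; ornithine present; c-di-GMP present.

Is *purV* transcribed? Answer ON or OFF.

c-di-GMP is present, so GixC is inactive.
Autoinducer-2 is absent, so LomQ is inactive.
With no repressor bound, *cilD* is transcribed.
So CilD is produced and active.
No repressor is bound and CilD is active, so *bexZ* is transcribed.
So BexZ is produced and active.
No repressor is bound and BexZ is active, so *purH* is transcribed.
So PurH is produced and active.
Sorbose is absent, so MorK is inactive.
Maltulose is absent, so QilV is active.
Required activator MorK is absent, so *oxaN* is not transcribed.
So OxaN is not produced.
Ornithine is present, so TorG is active.
Norleucine is present, so GorC is inactive.
With repressor TorG bound, *pexW* is not transcribed.
So PexW is not produced.
Required activator OxaN is absent, so *ulmS* is not transcribed.
So UlmS is not produced.
OxaE is produced constitutively and is active.
Cu²⁺ is present, so HolF is inactive.
Required activator HolF is absent, so *sibU* is not transcribed.
So SibU is not produced.
Activator OxaE is present, so *fenZ* is transcribed.
So FenZ is produced and active.
No repressor is bound and FenZ is active, so *fenA* is transcribed.
So FenA is produced and active.
With repressor PurH bound, *purV* is not transcribed.

OFF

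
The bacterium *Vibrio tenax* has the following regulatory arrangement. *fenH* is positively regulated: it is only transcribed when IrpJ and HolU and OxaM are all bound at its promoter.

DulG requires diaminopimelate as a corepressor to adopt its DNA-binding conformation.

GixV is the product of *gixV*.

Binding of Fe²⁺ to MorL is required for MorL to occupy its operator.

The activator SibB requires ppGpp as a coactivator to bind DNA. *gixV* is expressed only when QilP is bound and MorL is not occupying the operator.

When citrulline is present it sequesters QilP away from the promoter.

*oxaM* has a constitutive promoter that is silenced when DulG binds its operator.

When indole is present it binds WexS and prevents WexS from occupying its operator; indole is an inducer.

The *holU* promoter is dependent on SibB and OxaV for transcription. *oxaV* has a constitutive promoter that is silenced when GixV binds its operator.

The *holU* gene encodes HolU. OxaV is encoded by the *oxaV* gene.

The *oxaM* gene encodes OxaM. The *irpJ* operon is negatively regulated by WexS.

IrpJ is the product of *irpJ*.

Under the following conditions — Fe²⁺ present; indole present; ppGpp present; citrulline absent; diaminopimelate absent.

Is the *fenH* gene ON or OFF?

Indole is present, so WexS is inactive.
With no repressor bound, *irpJ* is transcribed.
So IrpJ is produced and active.
ppGpp is present, so SibB is active.
Fe²⁺ is present, so MorL is active.
Citrulline is absent, so QilP is active.
With repressor MorL bound, *gixV* is not transcribed.
So GixV is not produced.
With no repressor bound, *oxaV* is transcribed.
So OxaV is produced and active.
No repressor is bound and SibB and OxaV are active, so *holU* is transcribed.
So HolU is produced and active.
Diaminopimelate is absent, so DulG is inactive.
With no repressor bound, *oxaM* is transcribed.
So OxaM is produced and active.
No repressor is bound and IrpJ and HolU and OxaM are active, so *fenH* is transcribed.

ON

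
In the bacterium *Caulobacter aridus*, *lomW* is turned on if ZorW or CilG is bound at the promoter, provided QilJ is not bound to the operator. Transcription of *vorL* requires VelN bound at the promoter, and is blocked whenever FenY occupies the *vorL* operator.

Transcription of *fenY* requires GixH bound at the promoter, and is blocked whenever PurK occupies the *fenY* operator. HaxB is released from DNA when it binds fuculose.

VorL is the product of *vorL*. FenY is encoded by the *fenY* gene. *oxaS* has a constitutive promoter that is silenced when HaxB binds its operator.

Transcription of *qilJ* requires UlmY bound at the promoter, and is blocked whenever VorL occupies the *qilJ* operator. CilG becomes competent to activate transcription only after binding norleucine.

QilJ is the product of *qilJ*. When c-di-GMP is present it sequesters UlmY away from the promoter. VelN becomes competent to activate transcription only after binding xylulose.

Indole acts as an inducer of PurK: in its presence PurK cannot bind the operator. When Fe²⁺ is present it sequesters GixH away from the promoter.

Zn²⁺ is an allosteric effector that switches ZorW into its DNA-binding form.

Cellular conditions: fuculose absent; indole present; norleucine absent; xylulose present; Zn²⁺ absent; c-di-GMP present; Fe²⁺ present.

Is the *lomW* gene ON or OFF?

Zn²⁺ is absent, so ZorW is inactive.
c-di-GMP is present, so UlmY is inactive.
Indole is present, so PurK is inactive.
Fe²⁺ is present, so GixH is inactive.
Required activator GixH is absent, so *fenY* is not transcribed.
So FenY is not produced.
Xylulose is present, so VelN is active.
No repressor is bound and VelN is active, so *vorL* is transcribed.
So VorL is produced and active.
With repressor VorL bound, *qilJ* is not transcribed.
So QilJ is not produced.
Norleucine is absent, so CilG is inactive.
No activator is available at the *lomW* promoter, so *lomW* is not transcribed.

OFF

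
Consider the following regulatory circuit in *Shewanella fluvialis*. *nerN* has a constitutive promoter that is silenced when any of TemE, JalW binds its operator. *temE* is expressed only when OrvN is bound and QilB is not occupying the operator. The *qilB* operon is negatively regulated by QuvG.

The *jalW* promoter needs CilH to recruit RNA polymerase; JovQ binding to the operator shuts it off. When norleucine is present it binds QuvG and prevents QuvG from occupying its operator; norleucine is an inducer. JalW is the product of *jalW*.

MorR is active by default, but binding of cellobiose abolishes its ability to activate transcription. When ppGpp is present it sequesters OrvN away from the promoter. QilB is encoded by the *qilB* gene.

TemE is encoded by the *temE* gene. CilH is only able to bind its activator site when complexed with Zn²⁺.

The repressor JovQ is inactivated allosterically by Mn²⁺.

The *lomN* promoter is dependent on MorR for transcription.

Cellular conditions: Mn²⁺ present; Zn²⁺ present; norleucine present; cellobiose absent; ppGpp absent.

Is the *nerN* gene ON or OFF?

ppGpp is absent, so OrvN is active.
Norleucine is present, so QuvG is inactive.
With no repressor bound, *qilB* is transcribed.
So QilB is produced and active.
With repressor QilB bound, *temE* is not transcribed.
So TemE is not produced.
Zn²⁺ is present, so CilH is active.
Mn²⁺ is present, so JovQ is inactive.
No repressor is bound and CilH is active, so *jalW* is transcribed.
So JalW is produced and active.
With repressor JalW bound, *nerN* is not transcribed.

OFF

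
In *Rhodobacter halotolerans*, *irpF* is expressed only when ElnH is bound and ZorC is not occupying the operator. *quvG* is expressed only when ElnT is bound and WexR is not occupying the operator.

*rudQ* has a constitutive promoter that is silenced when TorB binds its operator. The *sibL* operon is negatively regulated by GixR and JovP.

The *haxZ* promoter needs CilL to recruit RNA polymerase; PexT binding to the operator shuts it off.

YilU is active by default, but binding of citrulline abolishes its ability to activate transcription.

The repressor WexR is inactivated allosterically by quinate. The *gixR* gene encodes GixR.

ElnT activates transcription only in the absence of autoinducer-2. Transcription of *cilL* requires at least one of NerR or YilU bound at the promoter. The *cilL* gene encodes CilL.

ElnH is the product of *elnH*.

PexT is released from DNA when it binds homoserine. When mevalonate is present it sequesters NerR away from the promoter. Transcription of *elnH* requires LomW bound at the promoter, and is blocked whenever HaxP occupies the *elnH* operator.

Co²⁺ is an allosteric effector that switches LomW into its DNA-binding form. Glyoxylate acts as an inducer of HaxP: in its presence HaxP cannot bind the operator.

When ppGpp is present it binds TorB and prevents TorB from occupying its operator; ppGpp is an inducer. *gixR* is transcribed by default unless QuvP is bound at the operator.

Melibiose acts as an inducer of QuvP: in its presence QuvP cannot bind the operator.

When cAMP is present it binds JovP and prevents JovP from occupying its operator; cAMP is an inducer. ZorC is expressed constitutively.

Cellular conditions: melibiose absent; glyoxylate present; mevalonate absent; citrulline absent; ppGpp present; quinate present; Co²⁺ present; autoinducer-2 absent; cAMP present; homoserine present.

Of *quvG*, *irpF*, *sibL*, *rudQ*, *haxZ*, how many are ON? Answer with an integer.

4

Quinate is present, so WexR is inactive.
Autoinducer-2 is absent, so ElnT is active.
No repressor is bound and ElnT is active, so *quvG* is transcribed.
→ *quvG* is ON.
Glyoxylate is present, so HaxP is inactive.
Co²⁺ is present, so LomW is active.
No repressor is bound and LomW is active, so *elnH* is transcribed.
So ElnH is produced and active.
ZorC is produced constitutively and is active.
With repressor ZorC bound, *irpF* is not transcribed.
→ *irpF* is OFF.
Melibiose is absent, so QuvP is active.
With repressor QuvP bound, *gixR* is not transcribed.
So GixR is not produced.
cAMP is present, so JovP is inactive.
With no repressor bound, *sibL* is transcribed.
→ *sibL* is ON.
ppGpp is present, so TorB is inactive.
With no repressor bound, *rudQ* is transcribed.
→ *rudQ* is ON.
Mevalonate is absent, so NerR is active.
Citrulline is absent, so YilU is active.
Activator NerR is present, so *cilL* is transcribed.
So CilL is produced and active.
Homoserine is present, so PexT is inactive.
No repressor is bound and CilL is active, so *haxZ* is transcribed.
→ *haxZ* is ON.
4 of the 5 genes are transcribed.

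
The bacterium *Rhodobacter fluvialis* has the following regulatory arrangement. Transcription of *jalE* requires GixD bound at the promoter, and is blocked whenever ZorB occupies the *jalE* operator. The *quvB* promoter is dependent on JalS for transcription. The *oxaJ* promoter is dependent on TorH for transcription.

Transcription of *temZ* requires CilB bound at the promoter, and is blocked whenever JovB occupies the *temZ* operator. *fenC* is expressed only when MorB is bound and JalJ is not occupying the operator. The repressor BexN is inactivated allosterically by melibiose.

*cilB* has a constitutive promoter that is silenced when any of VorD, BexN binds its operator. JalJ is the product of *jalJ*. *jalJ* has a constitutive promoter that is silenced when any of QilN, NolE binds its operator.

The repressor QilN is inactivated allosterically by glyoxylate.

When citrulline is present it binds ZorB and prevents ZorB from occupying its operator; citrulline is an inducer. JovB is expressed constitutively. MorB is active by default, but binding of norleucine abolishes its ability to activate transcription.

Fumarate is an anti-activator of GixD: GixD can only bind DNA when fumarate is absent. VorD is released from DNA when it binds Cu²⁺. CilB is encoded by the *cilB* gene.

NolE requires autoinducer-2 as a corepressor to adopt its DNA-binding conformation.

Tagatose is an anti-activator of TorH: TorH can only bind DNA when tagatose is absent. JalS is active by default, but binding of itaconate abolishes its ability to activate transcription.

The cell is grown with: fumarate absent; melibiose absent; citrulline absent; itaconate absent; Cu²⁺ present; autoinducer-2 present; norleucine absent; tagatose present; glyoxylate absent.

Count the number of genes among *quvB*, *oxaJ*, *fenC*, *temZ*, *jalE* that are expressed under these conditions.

Itaconate is absent, so JalS is active.
No repressor is bound and JalS is active, so *quvB* is transcribed.
→ *quvB* is ON.
Tagatose is present, so TorH is inactive.
Required activator TorH is absent, so *oxaJ* is not transcribed.
→ *oxaJ* is OFF.
Norleucine is absent, so MorB is active.
Glyoxylate is absent, so QilN is active.
Autoinducer-2 is present, so NolE is active.
With repressor QilN bound, *jalJ* is not transcribed.
So JalJ is not produced.
No repressor is bound and MorB is active, so *fenC* is transcribed.
→ *fenC* is ON.
Cu²⁺ is present, so VorD is inactive.
Melibiose is absent, so BexN is active.
With repressor BexN bound, *cilB* is not transcribed.
So CilB is not produced.
JovB is produced constitutively and is active.
With repressor JovB bound, *temZ* is not transcribed.
→ *temZ* is OFF.
Fumarate is absent, so GixD is active.
Citrulline is absent, so ZorB is active.
With repressor ZorB bound, *jalE* is not transcribed.
→ *jalE* is OFF.
2 of the 5 genes are transcribed.

2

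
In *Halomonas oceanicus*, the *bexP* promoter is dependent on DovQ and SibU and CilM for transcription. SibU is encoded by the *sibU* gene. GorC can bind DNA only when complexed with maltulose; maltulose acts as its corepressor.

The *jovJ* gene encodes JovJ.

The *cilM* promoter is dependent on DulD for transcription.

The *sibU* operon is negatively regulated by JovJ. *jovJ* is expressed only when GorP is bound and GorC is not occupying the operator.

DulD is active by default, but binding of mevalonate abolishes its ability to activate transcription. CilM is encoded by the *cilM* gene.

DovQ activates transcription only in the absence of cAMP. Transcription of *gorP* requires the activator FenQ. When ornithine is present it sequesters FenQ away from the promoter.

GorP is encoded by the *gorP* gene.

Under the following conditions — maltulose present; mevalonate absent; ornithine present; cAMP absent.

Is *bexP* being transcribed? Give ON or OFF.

ON

cAMP is absent, so DovQ is active.
Ornithine is present, so FenQ is inactive.
Required activator FenQ is absent, so *gorP* is not transcribed.
So GorP is not produced.
Maltulose is present, so GorC is active.
With repressor GorC bound, *jovJ* is not transcribed.
So JovJ is not produced.
With no repressor bound, *sibU* is transcribed.
So SibU is produced and active.
Mevalonate is absent, so DulD is active.
No repressor is bound and DulD is active, so *cilM* is transcribed.
So CilM is produced and active.
No repressor is bound and DovQ and SibU and CilM are active, so *bexP* is transcribed.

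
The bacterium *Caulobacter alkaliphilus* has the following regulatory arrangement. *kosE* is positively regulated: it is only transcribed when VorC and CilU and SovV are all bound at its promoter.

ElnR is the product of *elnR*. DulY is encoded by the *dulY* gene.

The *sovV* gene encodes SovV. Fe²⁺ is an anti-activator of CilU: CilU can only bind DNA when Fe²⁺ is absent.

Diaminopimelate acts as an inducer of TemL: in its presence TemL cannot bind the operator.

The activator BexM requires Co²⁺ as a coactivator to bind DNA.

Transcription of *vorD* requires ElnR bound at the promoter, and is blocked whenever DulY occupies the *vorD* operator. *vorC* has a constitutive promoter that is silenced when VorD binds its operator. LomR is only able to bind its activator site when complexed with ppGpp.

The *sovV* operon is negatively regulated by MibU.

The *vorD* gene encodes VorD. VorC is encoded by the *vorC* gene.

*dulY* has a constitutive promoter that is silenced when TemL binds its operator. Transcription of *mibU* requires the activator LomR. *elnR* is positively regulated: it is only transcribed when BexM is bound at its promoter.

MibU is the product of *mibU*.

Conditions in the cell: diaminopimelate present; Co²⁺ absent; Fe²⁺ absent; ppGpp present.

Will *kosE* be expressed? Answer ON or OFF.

OFF

Diaminopimelate is present, so TemL is inactive.
With no repressor bound, *dulY* is transcribed.
So DulY is produced and active.
Co²⁺ is absent, so BexM is inactive.
Required activator BexM is absent, so *elnR* is not transcribed.
So ElnR is not produced.
With repressor DulY bound, *vorD* is not transcribed.
So VorD is not produced.
With no repressor bound, *vorC* is transcribed.
So VorC is produced and active.
Fe²⁺ is absent, so CilU is active.
ppGpp is present, so LomR is active.
No repressor is bound and LomR is active, so *mibU* is transcribed.
So MibU is produced and active.
With repressor MibU bound, *sovV* is not transcribed.
So SovV is not produced.
Required activator SovV is absent, so *kosE* is not transcribed.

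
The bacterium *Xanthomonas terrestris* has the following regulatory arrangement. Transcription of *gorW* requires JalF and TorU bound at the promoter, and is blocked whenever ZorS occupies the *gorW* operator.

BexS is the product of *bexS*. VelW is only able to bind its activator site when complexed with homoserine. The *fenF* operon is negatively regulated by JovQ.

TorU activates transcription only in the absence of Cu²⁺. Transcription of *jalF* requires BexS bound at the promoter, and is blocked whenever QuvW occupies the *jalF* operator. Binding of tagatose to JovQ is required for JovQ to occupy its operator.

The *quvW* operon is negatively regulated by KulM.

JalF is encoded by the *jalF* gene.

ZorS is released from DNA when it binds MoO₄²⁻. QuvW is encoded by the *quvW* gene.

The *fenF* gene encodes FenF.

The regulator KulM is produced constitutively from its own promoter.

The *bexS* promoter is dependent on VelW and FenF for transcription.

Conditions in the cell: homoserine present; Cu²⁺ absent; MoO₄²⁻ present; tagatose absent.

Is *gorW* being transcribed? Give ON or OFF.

MoO₄²⁻ is present, so ZorS is inactive.
KulM is produced constitutively and is active.
With repressor KulM bound, *quvW* is not transcribed.
So QuvW is not produced.
Homoserine is present, so VelW is active.
Tagatose is absent, so JovQ is inactive.
With no repressor bound, *fenF* is transcribed.
So FenF is produced and active.
No repressor is bound and VelW and FenF are active, so *bexS* is transcribed.
So BexS is produced and active.
No repressor is bound and BexS is active, so *jalF* is transcribed.
So JalF is produced and active.
Cu²⁺ is absent, so TorU is active.
No repressor is bound and JalF and TorU are active, so *gorW* is transcribed.

ON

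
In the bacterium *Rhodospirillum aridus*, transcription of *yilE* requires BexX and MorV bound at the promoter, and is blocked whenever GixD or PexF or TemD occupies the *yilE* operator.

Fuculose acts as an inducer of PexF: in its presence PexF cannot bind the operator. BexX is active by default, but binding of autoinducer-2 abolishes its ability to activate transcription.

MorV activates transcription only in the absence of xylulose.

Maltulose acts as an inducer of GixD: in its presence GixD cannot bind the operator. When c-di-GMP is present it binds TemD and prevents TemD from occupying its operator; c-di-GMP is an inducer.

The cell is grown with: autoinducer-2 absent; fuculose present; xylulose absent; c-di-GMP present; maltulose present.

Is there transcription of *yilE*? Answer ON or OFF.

Maltulose is present, so GixD is inactive.
Autoinducer-2 is absent, so BexX is active.
Fuculose is present, so PexF is inactive.
Xylulose is absent, so MorV is active.
c-di-GMP is present, so TemD is inactive.
No repressor is bound and BexX and MorV are active, so *yilE* is transcribed.

ON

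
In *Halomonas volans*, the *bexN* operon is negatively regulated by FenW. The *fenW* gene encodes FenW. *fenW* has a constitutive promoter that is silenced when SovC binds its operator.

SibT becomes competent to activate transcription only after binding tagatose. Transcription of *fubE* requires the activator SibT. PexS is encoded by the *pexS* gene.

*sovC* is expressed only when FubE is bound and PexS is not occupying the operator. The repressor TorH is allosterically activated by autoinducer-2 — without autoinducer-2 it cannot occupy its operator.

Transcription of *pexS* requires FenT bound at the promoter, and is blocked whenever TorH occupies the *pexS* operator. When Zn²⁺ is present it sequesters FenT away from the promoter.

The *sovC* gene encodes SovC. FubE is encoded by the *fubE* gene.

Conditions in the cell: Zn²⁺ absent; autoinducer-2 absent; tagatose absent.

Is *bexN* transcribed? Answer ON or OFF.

Tagatose is absent, so SibT is inactive.
Required activator SibT is absent, so *fubE* is not transcribed.
So FubE is not produced.
Zn²⁺ is absent, so FenT is active.
Autoinducer-2 is absent, so TorH is inactive.
No repressor is bound and FenT is active, so *pexS* is transcribed.
So PexS is produced and active.
With repressor PexS bound, *sovC* is not transcribed.
So SovC is not produced.
With no repressor bound, *fenW* is transcribed.
So FenW is produced and active.
With repressor FenW bound, *bexN* is not transcribed.

OFF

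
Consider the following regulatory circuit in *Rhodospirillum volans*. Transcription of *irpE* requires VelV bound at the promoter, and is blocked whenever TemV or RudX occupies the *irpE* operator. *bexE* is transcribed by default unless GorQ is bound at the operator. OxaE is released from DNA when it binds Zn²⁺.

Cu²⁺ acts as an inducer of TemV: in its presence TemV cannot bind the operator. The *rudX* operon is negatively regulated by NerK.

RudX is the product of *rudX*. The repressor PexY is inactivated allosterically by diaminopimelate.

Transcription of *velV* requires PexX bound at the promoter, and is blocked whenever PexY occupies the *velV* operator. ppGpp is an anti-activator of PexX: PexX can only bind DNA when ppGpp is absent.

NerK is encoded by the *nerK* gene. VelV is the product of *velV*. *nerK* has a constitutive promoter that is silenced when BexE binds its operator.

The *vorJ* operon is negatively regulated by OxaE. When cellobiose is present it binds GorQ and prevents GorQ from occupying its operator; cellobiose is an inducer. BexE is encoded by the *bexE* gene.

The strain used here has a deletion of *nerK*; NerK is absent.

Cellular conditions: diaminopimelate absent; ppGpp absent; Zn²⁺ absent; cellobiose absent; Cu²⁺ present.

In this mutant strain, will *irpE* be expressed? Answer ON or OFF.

OFF

ppGpp is absent, so PexX is active.
Diaminopimelate is absent, so PexY is active.
With repressor PexY bound, *velV* is not transcribed.
So VelV is not produced.
Cu²⁺ is present, so TemV is inactive.
NerK is non-functional in this strain, so it has no effect.
With no repressor bound, *rudX* is transcribed.
So RudX is produced and active.
With repressor RudX bound, *irpE* is not transcribed.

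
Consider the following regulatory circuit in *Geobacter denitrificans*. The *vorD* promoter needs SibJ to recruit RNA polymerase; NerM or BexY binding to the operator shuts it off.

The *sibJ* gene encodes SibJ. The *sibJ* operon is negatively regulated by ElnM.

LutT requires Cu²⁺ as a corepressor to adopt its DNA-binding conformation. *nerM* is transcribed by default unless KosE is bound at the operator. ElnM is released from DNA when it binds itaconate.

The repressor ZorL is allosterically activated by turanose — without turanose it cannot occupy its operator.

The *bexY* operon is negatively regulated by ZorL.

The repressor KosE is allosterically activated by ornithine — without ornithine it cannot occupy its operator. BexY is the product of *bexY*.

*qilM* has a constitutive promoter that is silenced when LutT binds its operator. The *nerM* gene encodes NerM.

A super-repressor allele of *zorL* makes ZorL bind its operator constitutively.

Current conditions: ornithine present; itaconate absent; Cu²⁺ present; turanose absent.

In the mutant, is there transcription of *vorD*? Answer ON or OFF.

Itaconate is absent, so ElnM is active.
With repressor ElnM bound, *sibJ* is not transcribed.
So SibJ is not produced.
Ornithine is present, so KosE is active.
With repressor KosE bound, *nerM* is not transcribed.
So NerM is not produced.
ZorL is constitutively active in this strain.
With repressor ZorL bound, *bexY* is not transcribed.
So BexY is not produced.
Required activator SibJ is absent, so *vorD* is not transcribed.

OFF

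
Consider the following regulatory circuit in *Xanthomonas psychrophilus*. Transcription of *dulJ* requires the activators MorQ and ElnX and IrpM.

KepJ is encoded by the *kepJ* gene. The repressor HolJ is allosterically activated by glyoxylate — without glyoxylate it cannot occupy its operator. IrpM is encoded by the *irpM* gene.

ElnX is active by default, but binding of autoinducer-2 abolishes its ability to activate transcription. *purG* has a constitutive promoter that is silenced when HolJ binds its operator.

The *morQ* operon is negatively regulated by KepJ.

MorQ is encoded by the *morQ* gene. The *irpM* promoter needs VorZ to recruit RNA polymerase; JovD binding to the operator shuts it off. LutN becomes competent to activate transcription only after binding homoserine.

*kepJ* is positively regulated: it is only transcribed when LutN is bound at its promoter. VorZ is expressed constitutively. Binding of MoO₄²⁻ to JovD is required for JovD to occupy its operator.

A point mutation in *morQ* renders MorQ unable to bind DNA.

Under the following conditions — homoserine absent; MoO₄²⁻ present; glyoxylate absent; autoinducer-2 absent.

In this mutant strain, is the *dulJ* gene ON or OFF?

MorQ is non-functional in this strain, so it has no effect.
Autoinducer-2 is absent, so ElnX is active.
MoO₄²⁻ is present, so JovD is active.
VorZ is produced constitutively and is active.
With repressor JovD bound, *irpM* is not transcribed.
So IrpM is not produced.
Required activator MorQ is absent, so *dulJ* is not transcribed.

OFF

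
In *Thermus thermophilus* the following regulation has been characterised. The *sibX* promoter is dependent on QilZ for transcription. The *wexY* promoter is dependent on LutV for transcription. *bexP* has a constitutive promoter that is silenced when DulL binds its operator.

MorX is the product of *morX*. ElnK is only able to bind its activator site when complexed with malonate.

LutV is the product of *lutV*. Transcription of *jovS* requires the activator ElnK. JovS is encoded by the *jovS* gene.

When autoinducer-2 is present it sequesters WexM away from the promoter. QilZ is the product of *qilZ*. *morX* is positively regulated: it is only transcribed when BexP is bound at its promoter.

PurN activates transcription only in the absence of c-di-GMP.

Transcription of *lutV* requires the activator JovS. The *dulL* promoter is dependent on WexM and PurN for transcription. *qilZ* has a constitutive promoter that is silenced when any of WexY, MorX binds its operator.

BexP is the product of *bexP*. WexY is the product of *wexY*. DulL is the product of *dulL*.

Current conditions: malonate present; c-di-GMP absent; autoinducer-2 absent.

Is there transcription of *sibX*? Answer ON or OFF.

OFF

Malonate is present, so ElnK is active.
No repressor is bound and ElnK is active, so *jovS* is transcribed.
So JovS is produced and active.
No repressor is bound and JovS is active, so *lutV* is transcribed.
So LutV is produced and active.
No repressor is bound and LutV is active, so *wexY* is transcribed.
So WexY is produced and active.
Autoinducer-2 is absent, so WexM is active.
c-di-GMP is absent, so PurN is active.
No repressor is bound and WexM and PurN are active, so *dulL* is transcribed.
So DulL is produced and active.
With repressor DulL bound, *bexP* is not transcribed.
So BexP is not produced.
Required activator BexP is absent, so *morX* is not transcribed.
So MorX is not produced.
With repressor WexY bound, *qilZ* is not transcribed.
So QilZ is not produced.
Required activator QilZ is absent, so *sibX* is not transcribed.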